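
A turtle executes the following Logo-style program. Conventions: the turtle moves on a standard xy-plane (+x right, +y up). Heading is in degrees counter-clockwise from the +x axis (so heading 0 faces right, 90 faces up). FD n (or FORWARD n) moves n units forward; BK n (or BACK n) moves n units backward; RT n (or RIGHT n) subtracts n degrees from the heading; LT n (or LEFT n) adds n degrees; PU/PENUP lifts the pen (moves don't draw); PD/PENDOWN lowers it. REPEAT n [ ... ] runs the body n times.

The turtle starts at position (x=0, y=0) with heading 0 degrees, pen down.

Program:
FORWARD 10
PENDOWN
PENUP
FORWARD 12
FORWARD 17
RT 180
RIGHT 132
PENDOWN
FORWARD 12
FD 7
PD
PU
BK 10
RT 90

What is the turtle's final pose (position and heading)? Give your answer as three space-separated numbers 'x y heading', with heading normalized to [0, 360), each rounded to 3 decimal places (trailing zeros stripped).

Executing turtle program step by step:
Start: pos=(0,0), heading=0, pen down
FD 10: (0,0) -> (10,0) [heading=0, draw]
PD: pen down
PU: pen up
FD 12: (10,0) -> (22,0) [heading=0, move]
FD 17: (22,0) -> (39,0) [heading=0, move]
RT 180: heading 0 -> 180
RT 132: heading 180 -> 48
PD: pen down
FD 12: (39,0) -> (47.03,8.918) [heading=48, draw]
FD 7: (47.03,8.918) -> (51.713,14.12) [heading=48, draw]
PD: pen down
PU: pen up
BK 10: (51.713,14.12) -> (45.022,6.688) [heading=48, move]
RT 90: heading 48 -> 318
Final: pos=(45.022,6.688), heading=318, 3 segment(s) drawn

Answer: 45.022 6.688 318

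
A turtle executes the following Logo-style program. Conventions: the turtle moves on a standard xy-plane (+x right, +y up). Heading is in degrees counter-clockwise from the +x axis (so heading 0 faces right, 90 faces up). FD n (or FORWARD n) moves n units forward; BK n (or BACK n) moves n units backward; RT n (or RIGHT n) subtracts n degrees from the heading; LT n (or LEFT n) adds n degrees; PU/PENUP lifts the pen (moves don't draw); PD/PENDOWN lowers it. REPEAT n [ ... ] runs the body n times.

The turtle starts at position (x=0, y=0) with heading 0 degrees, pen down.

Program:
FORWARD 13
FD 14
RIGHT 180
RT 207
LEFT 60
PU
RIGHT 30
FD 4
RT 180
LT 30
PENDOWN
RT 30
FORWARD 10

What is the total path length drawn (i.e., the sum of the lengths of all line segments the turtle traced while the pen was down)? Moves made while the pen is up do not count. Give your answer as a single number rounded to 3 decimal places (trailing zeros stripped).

Answer: 37

Derivation:
Executing turtle program step by step:
Start: pos=(0,0), heading=0, pen down
FD 13: (0,0) -> (13,0) [heading=0, draw]
FD 14: (13,0) -> (27,0) [heading=0, draw]
RT 180: heading 0 -> 180
RT 207: heading 180 -> 333
LT 60: heading 333 -> 33
PU: pen up
RT 30: heading 33 -> 3
FD 4: (27,0) -> (30.995,0.209) [heading=3, move]
RT 180: heading 3 -> 183
LT 30: heading 183 -> 213
PD: pen down
RT 30: heading 213 -> 183
FD 10: (30.995,0.209) -> (21.008,-0.314) [heading=183, draw]
Final: pos=(21.008,-0.314), heading=183, 3 segment(s) drawn

Segment lengths:
  seg 1: (0,0) -> (13,0), length = 13
  seg 2: (13,0) -> (27,0), length = 14
  seg 3: (30.995,0.209) -> (21.008,-0.314), length = 10
Total = 37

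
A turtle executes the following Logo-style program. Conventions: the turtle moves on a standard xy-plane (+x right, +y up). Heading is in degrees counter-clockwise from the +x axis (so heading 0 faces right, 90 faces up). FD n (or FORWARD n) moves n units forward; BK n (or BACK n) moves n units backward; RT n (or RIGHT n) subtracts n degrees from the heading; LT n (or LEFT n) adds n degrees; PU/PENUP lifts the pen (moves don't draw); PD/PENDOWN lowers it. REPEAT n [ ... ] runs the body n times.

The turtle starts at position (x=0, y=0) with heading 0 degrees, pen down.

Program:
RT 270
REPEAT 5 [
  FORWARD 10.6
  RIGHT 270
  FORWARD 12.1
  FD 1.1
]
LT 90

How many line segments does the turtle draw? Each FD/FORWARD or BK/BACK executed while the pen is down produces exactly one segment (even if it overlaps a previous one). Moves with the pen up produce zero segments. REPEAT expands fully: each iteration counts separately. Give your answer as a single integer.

Answer: 15

Derivation:
Executing turtle program step by step:
Start: pos=(0,0), heading=0, pen down
RT 270: heading 0 -> 90
REPEAT 5 [
  -- iteration 1/5 --
  FD 10.6: (0,0) -> (0,10.6) [heading=90, draw]
  RT 270: heading 90 -> 180
  FD 12.1: (0,10.6) -> (-12.1,10.6) [heading=180, draw]
  FD 1.1: (-12.1,10.6) -> (-13.2,10.6) [heading=180, draw]
  -- iteration 2/5 --
  FD 10.6: (-13.2,10.6) -> (-23.8,10.6) [heading=180, draw]
  RT 270: heading 180 -> 270
  FD 12.1: (-23.8,10.6) -> (-23.8,-1.5) [heading=270, draw]
  FD 1.1: (-23.8,-1.5) -> (-23.8,-2.6) [heading=270, draw]
  -- iteration 3/5 --
  FD 10.6: (-23.8,-2.6) -> (-23.8,-13.2) [heading=270, draw]
  RT 270: heading 270 -> 0
  FD 12.1: (-23.8,-13.2) -> (-11.7,-13.2) [heading=0, draw]
  FD 1.1: (-11.7,-13.2) -> (-10.6,-13.2) [heading=0, draw]
  -- iteration 4/5 --
  FD 10.6: (-10.6,-13.2) -> (0,-13.2) [heading=0, draw]
  RT 270: heading 0 -> 90
  FD 12.1: (0,-13.2) -> (0,-1.1) [heading=90, draw]
  FD 1.1: (0,-1.1) -> (0,0) [heading=90, draw]
  -- iteration 5/5 --
  FD 10.6: (0,0) -> (0,10.6) [heading=90, draw]
  RT 270: heading 90 -> 180
  FD 12.1: (0,10.6) -> (-12.1,10.6) [heading=180, draw]
  FD 1.1: (-12.1,10.6) -> (-13.2,10.6) [heading=180, draw]
]
LT 90: heading 180 -> 270
Final: pos=(-13.2,10.6), heading=270, 15 segment(s) drawn
Segments drawn: 15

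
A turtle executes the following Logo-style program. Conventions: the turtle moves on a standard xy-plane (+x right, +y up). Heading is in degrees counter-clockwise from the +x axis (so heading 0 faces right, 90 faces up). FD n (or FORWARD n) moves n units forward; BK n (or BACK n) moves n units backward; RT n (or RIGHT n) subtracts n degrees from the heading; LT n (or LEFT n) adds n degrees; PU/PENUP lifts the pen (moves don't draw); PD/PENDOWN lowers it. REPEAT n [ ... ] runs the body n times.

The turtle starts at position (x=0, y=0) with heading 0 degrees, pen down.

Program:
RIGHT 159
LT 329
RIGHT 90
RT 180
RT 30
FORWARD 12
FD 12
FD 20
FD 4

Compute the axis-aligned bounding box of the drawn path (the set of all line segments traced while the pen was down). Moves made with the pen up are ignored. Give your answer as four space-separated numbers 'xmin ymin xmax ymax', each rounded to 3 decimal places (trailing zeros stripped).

Answer: -30.854 -36.77 0 0

Derivation:
Executing turtle program step by step:
Start: pos=(0,0), heading=0, pen down
RT 159: heading 0 -> 201
LT 329: heading 201 -> 170
RT 90: heading 170 -> 80
RT 180: heading 80 -> 260
RT 30: heading 260 -> 230
FD 12: (0,0) -> (-7.713,-9.193) [heading=230, draw]
FD 12: (-7.713,-9.193) -> (-15.427,-18.385) [heading=230, draw]
FD 20: (-15.427,-18.385) -> (-28.283,-33.706) [heading=230, draw]
FD 4: (-28.283,-33.706) -> (-30.854,-36.77) [heading=230, draw]
Final: pos=(-30.854,-36.77), heading=230, 4 segment(s) drawn

Segment endpoints: x in {-30.854, -28.283, -15.427, -7.713, 0}, y in {-36.77, -33.706, -18.385, -9.193, 0}
xmin=-30.854, ymin=-36.77, xmax=0, ymax=0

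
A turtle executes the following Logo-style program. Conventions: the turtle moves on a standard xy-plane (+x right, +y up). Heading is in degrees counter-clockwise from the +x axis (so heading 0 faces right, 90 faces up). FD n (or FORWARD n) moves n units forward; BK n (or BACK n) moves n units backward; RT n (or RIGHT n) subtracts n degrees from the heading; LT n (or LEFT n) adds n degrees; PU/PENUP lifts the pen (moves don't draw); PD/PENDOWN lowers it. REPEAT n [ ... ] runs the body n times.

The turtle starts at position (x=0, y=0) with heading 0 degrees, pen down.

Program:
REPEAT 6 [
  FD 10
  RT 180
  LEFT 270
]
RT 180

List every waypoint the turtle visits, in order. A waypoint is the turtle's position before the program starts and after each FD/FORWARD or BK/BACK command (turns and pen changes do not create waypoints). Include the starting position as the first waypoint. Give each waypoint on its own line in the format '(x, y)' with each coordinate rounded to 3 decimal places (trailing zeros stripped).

Executing turtle program step by step:
Start: pos=(0,0), heading=0, pen down
REPEAT 6 [
  -- iteration 1/6 --
  FD 10: (0,0) -> (10,0) [heading=0, draw]
  RT 180: heading 0 -> 180
  LT 270: heading 180 -> 90
  -- iteration 2/6 --
  FD 10: (10,0) -> (10,10) [heading=90, draw]
  RT 180: heading 90 -> 270
  LT 270: heading 270 -> 180
  -- iteration 3/6 --
  FD 10: (10,10) -> (0,10) [heading=180, draw]
  RT 180: heading 180 -> 0
  LT 270: heading 0 -> 270
  -- iteration 4/6 --
  FD 10: (0,10) -> (0,0) [heading=270, draw]
  RT 180: heading 270 -> 90
  LT 270: heading 90 -> 0
  -- iteration 5/6 --
  FD 10: (0,0) -> (10,0) [heading=0, draw]
  RT 180: heading 0 -> 180
  LT 270: heading 180 -> 90
  -- iteration 6/6 --
  FD 10: (10,0) -> (10,10) [heading=90, draw]
  RT 180: heading 90 -> 270
  LT 270: heading 270 -> 180
]
RT 180: heading 180 -> 0
Final: pos=(10,10), heading=0, 6 segment(s) drawn
Waypoints (7 total):
(0, 0)
(10, 0)
(10, 10)
(0, 10)
(0, 0)
(10, 0)
(10, 10)

Answer: (0, 0)
(10, 0)
(10, 10)
(0, 10)
(0, 0)
(10, 0)
(10, 10)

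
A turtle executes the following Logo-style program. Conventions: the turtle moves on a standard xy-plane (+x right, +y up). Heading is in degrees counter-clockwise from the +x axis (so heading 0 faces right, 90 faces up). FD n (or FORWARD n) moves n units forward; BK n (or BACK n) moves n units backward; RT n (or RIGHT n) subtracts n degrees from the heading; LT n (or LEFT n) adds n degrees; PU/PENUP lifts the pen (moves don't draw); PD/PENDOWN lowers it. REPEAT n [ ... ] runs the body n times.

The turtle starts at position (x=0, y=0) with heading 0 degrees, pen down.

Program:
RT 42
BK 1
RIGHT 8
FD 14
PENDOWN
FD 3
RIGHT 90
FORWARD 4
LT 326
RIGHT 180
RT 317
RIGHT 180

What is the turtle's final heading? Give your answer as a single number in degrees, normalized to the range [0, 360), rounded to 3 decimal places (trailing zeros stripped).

Answer: 229

Derivation:
Executing turtle program step by step:
Start: pos=(0,0), heading=0, pen down
RT 42: heading 0 -> 318
BK 1: (0,0) -> (-0.743,0.669) [heading=318, draw]
RT 8: heading 318 -> 310
FD 14: (-0.743,0.669) -> (8.256,-10.055) [heading=310, draw]
PD: pen down
FD 3: (8.256,-10.055) -> (10.184,-12.354) [heading=310, draw]
RT 90: heading 310 -> 220
FD 4: (10.184,-12.354) -> (7.12,-14.925) [heading=220, draw]
LT 326: heading 220 -> 186
RT 180: heading 186 -> 6
RT 317: heading 6 -> 49
RT 180: heading 49 -> 229
Final: pos=(7.12,-14.925), heading=229, 4 segment(s) drawn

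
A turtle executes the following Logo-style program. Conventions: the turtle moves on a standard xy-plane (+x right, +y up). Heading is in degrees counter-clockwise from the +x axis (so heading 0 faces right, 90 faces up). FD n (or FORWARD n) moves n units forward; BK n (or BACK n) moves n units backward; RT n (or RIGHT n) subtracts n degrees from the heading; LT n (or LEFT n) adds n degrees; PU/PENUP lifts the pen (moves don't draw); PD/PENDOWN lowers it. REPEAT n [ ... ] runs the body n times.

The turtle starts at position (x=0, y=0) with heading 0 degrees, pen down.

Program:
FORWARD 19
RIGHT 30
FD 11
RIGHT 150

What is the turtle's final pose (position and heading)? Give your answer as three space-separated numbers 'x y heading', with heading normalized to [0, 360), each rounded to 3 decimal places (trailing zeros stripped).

Executing turtle program step by step:
Start: pos=(0,0), heading=0, pen down
FD 19: (0,0) -> (19,0) [heading=0, draw]
RT 30: heading 0 -> 330
FD 11: (19,0) -> (28.526,-5.5) [heading=330, draw]
RT 150: heading 330 -> 180
Final: pos=(28.526,-5.5), heading=180, 2 segment(s) drawn

Answer: 28.526 -5.5 180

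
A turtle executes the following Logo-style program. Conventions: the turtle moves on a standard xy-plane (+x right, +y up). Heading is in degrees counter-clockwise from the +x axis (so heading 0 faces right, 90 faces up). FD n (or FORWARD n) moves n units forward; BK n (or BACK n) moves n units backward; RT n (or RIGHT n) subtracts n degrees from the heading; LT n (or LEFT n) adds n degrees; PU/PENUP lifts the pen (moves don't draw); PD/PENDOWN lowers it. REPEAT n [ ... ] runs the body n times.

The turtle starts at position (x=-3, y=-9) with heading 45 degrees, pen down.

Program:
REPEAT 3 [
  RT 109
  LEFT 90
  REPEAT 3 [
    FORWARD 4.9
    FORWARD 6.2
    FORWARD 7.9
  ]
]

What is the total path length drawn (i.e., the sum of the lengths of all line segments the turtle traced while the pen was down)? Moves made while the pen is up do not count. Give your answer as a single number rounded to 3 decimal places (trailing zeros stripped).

Executing turtle program step by step:
Start: pos=(-3,-9), heading=45, pen down
REPEAT 3 [
  -- iteration 1/3 --
  RT 109: heading 45 -> 296
  LT 90: heading 296 -> 26
  REPEAT 3 [
    -- iteration 1/3 --
    FD 4.9: (-3,-9) -> (1.404,-6.852) [heading=26, draw]
    FD 6.2: (1.404,-6.852) -> (6.977,-4.134) [heading=26, draw]
    FD 7.9: (6.977,-4.134) -> (14.077,-0.671) [heading=26, draw]
    -- iteration 2/3 --
    FD 4.9: (14.077,-0.671) -> (18.481,1.477) [heading=26, draw]
    FD 6.2: (18.481,1.477) -> (24.054,4.195) [heading=26, draw]
    FD 7.9: (24.054,4.195) -> (31.154,7.658) [heading=26, draw]
    -- iteration 3/3 --
    FD 4.9: (31.154,7.658) -> (35.558,9.806) [heading=26, draw]
    FD 6.2: (35.558,9.806) -> (41.131,12.524) [heading=26, draw]
    FD 7.9: (41.131,12.524) -> (48.231,15.987) [heading=26, draw]
  ]
  -- iteration 2/3 --
  RT 109: heading 26 -> 277
  LT 90: heading 277 -> 7
  REPEAT 3 [
    -- iteration 1/3 --
    FD 4.9: (48.231,15.987) -> (53.095,16.584) [heading=7, draw]
    FD 6.2: (53.095,16.584) -> (59.249,17.34) [heading=7, draw]
    FD 7.9: (59.249,17.34) -> (67.09,18.303) [heading=7, draw]
    -- iteration 2/3 --
    FD 4.9: (67.09,18.303) -> (71.953,18.9) [heading=7, draw]
    FD 6.2: (71.953,18.9) -> (78.107,19.655) [heading=7, draw]
    FD 7.9: (78.107,19.655) -> (85.948,20.618) [heading=7, draw]
    -- iteration 3/3 --
    FD 4.9: (85.948,20.618) -> (90.811,21.215) [heading=7, draw]
    FD 6.2: (90.811,21.215) -> (96.965,21.971) [heading=7, draw]
    FD 7.9: (96.965,21.971) -> (104.806,22.934) [heading=7, draw]
  ]
  -- iteration 3/3 --
  RT 109: heading 7 -> 258
  LT 90: heading 258 -> 348
  REPEAT 3 [
    -- iteration 1/3 --
    FD 4.9: (104.806,22.934) -> (109.599,21.915) [heading=348, draw]
    FD 6.2: (109.599,21.915) -> (115.664,20.626) [heading=348, draw]
    FD 7.9: (115.664,20.626) -> (123.391,18.983) [heading=348, draw]
    -- iteration 2/3 --
    FD 4.9: (123.391,18.983) -> (128.184,17.965) [heading=348, draw]
    FD 6.2: (128.184,17.965) -> (134.249,16.676) [heading=348, draw]
    FD 7.9: (134.249,16.676) -> (141.976,15.033) [heading=348, draw]
    -- iteration 3/3 --
    FD 4.9: (141.976,15.033) -> (146.769,14.014) [heading=348, draw]
    FD 6.2: (146.769,14.014) -> (152.833,12.725) [heading=348, draw]
    FD 7.9: (152.833,12.725) -> (160.561,11.083) [heading=348, draw]
  ]
]
Final: pos=(160.561,11.083), heading=348, 27 segment(s) drawn

Segment lengths:
  seg 1: (-3,-9) -> (1.404,-6.852), length = 4.9
  seg 2: (1.404,-6.852) -> (6.977,-4.134), length = 6.2
  seg 3: (6.977,-4.134) -> (14.077,-0.671), length = 7.9
  seg 4: (14.077,-0.671) -> (18.481,1.477), length = 4.9
  seg 5: (18.481,1.477) -> (24.054,4.195), length = 6.2
  seg 6: (24.054,4.195) -> (31.154,7.658), length = 7.9
  seg 7: (31.154,7.658) -> (35.558,9.806), length = 4.9
  seg 8: (35.558,9.806) -> (41.131,12.524), length = 6.2
  seg 9: (41.131,12.524) -> (48.231,15.987), length = 7.9
  seg 10: (48.231,15.987) -> (53.095,16.584), length = 4.9
  seg 11: (53.095,16.584) -> (59.249,17.34), length = 6.2
  seg 12: (59.249,17.34) -> (67.09,18.303), length = 7.9
  seg 13: (67.09,18.303) -> (71.953,18.9), length = 4.9
  seg 14: (71.953,18.9) -> (78.107,19.655), length = 6.2
  seg 15: (78.107,19.655) -> (85.948,20.618), length = 7.9
  seg 16: (85.948,20.618) -> (90.811,21.215), length = 4.9
  seg 17: (90.811,21.215) -> (96.965,21.971), length = 6.2
  seg 18: (96.965,21.971) -> (104.806,22.934), length = 7.9
  seg 19: (104.806,22.934) -> (109.599,21.915), length = 4.9
  seg 20: (109.599,21.915) -> (115.664,20.626), length = 6.2
  seg 21: (115.664,20.626) -> (123.391,18.983), length = 7.9
  seg 22: (123.391,18.983) -> (128.184,17.965), length = 4.9
  seg 23: (128.184,17.965) -> (134.249,16.676), length = 6.2
  seg 24: (134.249,16.676) -> (141.976,15.033), length = 7.9
  seg 25: (141.976,15.033) -> (146.769,14.014), length = 4.9
  seg 26: (146.769,14.014) -> (152.833,12.725), length = 6.2
  seg 27: (152.833,12.725) -> (160.561,11.083), length = 7.9
Total = 171

Answer: 171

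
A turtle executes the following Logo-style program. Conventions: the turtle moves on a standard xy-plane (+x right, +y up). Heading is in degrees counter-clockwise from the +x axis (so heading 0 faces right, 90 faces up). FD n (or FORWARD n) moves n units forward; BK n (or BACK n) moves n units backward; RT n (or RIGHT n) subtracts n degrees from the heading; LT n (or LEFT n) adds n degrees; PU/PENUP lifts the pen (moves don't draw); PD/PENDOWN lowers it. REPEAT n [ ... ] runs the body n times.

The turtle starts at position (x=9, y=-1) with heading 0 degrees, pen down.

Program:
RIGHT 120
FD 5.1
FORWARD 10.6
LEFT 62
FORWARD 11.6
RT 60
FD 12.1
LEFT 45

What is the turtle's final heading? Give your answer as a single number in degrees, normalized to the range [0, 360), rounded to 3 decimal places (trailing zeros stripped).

Executing turtle program step by step:
Start: pos=(9,-1), heading=0, pen down
RT 120: heading 0 -> 240
FD 5.1: (9,-1) -> (6.45,-5.417) [heading=240, draw]
FD 10.6: (6.45,-5.417) -> (1.15,-14.597) [heading=240, draw]
LT 62: heading 240 -> 302
FD 11.6: (1.15,-14.597) -> (7.297,-24.434) [heading=302, draw]
RT 60: heading 302 -> 242
FD 12.1: (7.297,-24.434) -> (1.616,-35.118) [heading=242, draw]
LT 45: heading 242 -> 287
Final: pos=(1.616,-35.118), heading=287, 4 segment(s) drawn

Answer: 287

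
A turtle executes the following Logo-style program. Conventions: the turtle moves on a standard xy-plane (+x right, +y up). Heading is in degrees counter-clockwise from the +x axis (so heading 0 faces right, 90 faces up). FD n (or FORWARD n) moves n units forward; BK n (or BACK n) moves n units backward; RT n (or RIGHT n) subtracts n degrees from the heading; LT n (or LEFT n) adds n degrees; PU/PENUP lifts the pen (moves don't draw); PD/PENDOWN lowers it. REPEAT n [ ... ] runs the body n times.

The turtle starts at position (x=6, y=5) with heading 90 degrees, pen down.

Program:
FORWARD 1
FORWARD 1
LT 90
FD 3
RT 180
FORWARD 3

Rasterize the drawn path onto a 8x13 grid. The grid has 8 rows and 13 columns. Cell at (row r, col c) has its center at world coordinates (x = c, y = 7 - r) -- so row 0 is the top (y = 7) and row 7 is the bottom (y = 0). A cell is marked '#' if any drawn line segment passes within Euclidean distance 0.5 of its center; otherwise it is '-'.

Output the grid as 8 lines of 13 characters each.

Segment 0: (6,5) -> (6,6)
Segment 1: (6,6) -> (6,7)
Segment 2: (6,7) -> (3,7)
Segment 3: (3,7) -> (6,7)

Answer: ---####------
------#------
------#------
-------------
-------------
-------------
-------------
-------------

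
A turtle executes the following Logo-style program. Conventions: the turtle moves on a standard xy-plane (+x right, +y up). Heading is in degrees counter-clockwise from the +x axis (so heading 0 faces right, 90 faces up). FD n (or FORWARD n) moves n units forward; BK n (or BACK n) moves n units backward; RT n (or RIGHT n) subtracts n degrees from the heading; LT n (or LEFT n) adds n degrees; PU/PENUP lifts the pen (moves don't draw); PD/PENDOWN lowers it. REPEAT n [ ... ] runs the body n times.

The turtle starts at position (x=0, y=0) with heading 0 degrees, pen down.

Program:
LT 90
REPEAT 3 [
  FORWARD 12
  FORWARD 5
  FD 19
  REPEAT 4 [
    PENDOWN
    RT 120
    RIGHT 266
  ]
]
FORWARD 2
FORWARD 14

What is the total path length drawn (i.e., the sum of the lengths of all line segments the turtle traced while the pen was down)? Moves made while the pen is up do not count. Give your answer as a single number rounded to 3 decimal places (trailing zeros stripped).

Answer: 124

Derivation:
Executing turtle program step by step:
Start: pos=(0,0), heading=0, pen down
LT 90: heading 0 -> 90
REPEAT 3 [
  -- iteration 1/3 --
  FD 12: (0,0) -> (0,12) [heading=90, draw]
  FD 5: (0,12) -> (0,17) [heading=90, draw]
  FD 19: (0,17) -> (0,36) [heading=90, draw]
  REPEAT 4 [
    -- iteration 1/4 --
    PD: pen down
    RT 120: heading 90 -> 330
    RT 266: heading 330 -> 64
    -- iteration 2/4 --
    PD: pen down
    RT 120: heading 64 -> 304
    RT 266: heading 304 -> 38
    -- iteration 3/4 --
    PD: pen down
    RT 120: heading 38 -> 278
    RT 266: heading 278 -> 12
    -- iteration 4/4 --
    PD: pen down
    RT 120: heading 12 -> 252
    RT 266: heading 252 -> 346
  ]
  -- iteration 2/3 --
  FD 12: (0,36) -> (11.644,33.097) [heading=346, draw]
  FD 5: (11.644,33.097) -> (16.495,31.887) [heading=346, draw]
  FD 19: (16.495,31.887) -> (34.931,27.291) [heading=346, draw]
  REPEAT 4 [
    -- iteration 1/4 --
    PD: pen down
    RT 120: heading 346 -> 226
    RT 266: heading 226 -> 320
    -- iteration 2/4 --
    PD: pen down
    RT 120: heading 320 -> 200
    RT 266: heading 200 -> 294
    -- iteration 3/4 --
    PD: pen down
    RT 120: heading 294 -> 174
    RT 266: heading 174 -> 268
    -- iteration 4/4 --
    PD: pen down
    RT 120: heading 268 -> 148
    RT 266: heading 148 -> 242
  ]
  -- iteration 3/3 --
  FD 12: (34.931,27.291) -> (29.297,16.695) [heading=242, draw]
  FD 5: (29.297,16.695) -> (26.95,12.281) [heading=242, draw]
  FD 19: (26.95,12.281) -> (18.03,-4.495) [heading=242, draw]
  REPEAT 4 [
    -- iteration 1/4 --
    PD: pen down
    RT 120: heading 242 -> 122
    RT 266: heading 122 -> 216
    -- iteration 2/4 --
    PD: pen down
    RT 120: heading 216 -> 96
    RT 266: heading 96 -> 190
    -- iteration 3/4 --
    PD: pen down
    RT 120: heading 190 -> 70
    RT 266: heading 70 -> 164
    -- iteration 4/4 --
    PD: pen down
    RT 120: heading 164 -> 44
    RT 266: heading 44 -> 138
  ]
]
FD 2: (18.03,-4.495) -> (16.543,-3.157) [heading=138, draw]
FD 14: (16.543,-3.157) -> (6.139,6.211) [heading=138, draw]
Final: pos=(6.139,6.211), heading=138, 11 segment(s) drawn

Segment lengths:
  seg 1: (0,0) -> (0,12), length = 12
  seg 2: (0,12) -> (0,17), length = 5
  seg 3: (0,17) -> (0,36), length = 19
  seg 4: (0,36) -> (11.644,33.097), length = 12
  seg 5: (11.644,33.097) -> (16.495,31.887), length = 5
  seg 6: (16.495,31.887) -> (34.931,27.291), length = 19
  seg 7: (34.931,27.291) -> (29.297,16.695), length = 12
  seg 8: (29.297,16.695) -> (26.95,12.281), length = 5
  seg 9: (26.95,12.281) -> (18.03,-4.495), length = 19
  seg 10: (18.03,-4.495) -> (16.543,-3.157), length = 2
  seg 11: (16.543,-3.157) -> (6.139,6.211), length = 14
Total = 124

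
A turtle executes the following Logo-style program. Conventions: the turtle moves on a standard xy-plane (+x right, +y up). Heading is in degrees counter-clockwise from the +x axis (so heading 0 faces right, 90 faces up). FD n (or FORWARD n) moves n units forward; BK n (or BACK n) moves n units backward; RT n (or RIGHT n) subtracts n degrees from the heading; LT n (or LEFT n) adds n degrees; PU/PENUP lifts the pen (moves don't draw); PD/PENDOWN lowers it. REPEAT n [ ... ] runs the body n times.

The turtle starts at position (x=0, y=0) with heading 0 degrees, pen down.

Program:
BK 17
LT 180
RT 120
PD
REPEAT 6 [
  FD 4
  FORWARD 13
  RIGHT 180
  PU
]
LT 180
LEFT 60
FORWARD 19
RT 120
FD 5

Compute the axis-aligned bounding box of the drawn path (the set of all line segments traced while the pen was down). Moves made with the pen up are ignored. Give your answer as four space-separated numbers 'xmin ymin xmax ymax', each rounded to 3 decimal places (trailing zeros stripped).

Executing turtle program step by step:
Start: pos=(0,0), heading=0, pen down
BK 17: (0,0) -> (-17,0) [heading=0, draw]
LT 180: heading 0 -> 180
RT 120: heading 180 -> 60
PD: pen down
REPEAT 6 [
  -- iteration 1/6 --
  FD 4: (-17,0) -> (-15,3.464) [heading=60, draw]
  FD 13: (-15,3.464) -> (-8.5,14.722) [heading=60, draw]
  RT 180: heading 60 -> 240
  PU: pen up
  -- iteration 2/6 --
  FD 4: (-8.5,14.722) -> (-10.5,11.258) [heading=240, move]
  FD 13: (-10.5,11.258) -> (-17,0) [heading=240, move]
  RT 180: heading 240 -> 60
  PU: pen up
  -- iteration 3/6 --
  FD 4: (-17,0) -> (-15,3.464) [heading=60, move]
  FD 13: (-15,3.464) -> (-8.5,14.722) [heading=60, move]
  RT 180: heading 60 -> 240
  PU: pen up
  -- iteration 4/6 --
  FD 4: (-8.5,14.722) -> (-10.5,11.258) [heading=240, move]
  FD 13: (-10.5,11.258) -> (-17,0) [heading=240, move]
  RT 180: heading 240 -> 60
  PU: pen up
  -- iteration 5/6 --
  FD 4: (-17,0) -> (-15,3.464) [heading=60, move]
  FD 13: (-15,3.464) -> (-8.5,14.722) [heading=60, move]
  RT 180: heading 60 -> 240
  PU: pen up
  -- iteration 6/6 --
  FD 4: (-8.5,14.722) -> (-10.5,11.258) [heading=240, move]
  FD 13: (-10.5,11.258) -> (-17,0) [heading=240, move]
  RT 180: heading 240 -> 60
  PU: pen up
]
LT 180: heading 60 -> 240
LT 60: heading 240 -> 300
FD 19: (-17,0) -> (-7.5,-16.454) [heading=300, move]
RT 120: heading 300 -> 180
FD 5: (-7.5,-16.454) -> (-12.5,-16.454) [heading=180, move]
Final: pos=(-12.5,-16.454), heading=180, 3 segment(s) drawn

Segment endpoints: x in {-17, -15, -8.5, 0}, y in {0, 3.464, 14.722}
xmin=-17, ymin=0, xmax=0, ymax=14.722

Answer: -17 0 0 14.722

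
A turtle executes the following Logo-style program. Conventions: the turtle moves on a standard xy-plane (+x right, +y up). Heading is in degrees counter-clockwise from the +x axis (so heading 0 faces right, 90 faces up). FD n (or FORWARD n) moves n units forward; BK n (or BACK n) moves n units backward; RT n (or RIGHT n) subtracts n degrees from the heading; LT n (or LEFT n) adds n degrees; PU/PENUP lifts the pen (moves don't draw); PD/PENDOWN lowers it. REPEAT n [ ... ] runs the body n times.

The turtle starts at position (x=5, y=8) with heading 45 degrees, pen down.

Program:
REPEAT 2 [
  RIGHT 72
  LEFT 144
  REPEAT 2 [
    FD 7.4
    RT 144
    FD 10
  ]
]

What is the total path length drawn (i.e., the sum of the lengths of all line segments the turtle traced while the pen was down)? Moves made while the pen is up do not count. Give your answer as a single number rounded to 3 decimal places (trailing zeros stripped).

Executing turtle program step by step:
Start: pos=(5,8), heading=45, pen down
REPEAT 2 [
  -- iteration 1/2 --
  RT 72: heading 45 -> 333
  LT 144: heading 333 -> 117
  REPEAT 2 [
    -- iteration 1/2 --
    FD 7.4: (5,8) -> (1.64,14.593) [heading=117, draw]
    RT 144: heading 117 -> 333
    FD 10: (1.64,14.593) -> (10.551,10.054) [heading=333, draw]
    -- iteration 2/2 --
    FD 7.4: (10.551,10.054) -> (17.144,6.694) [heading=333, draw]
    RT 144: heading 333 -> 189
    FD 10: (17.144,6.694) -> (7.267,5.13) [heading=189, draw]
  ]
  -- iteration 2/2 --
  RT 72: heading 189 -> 117
  LT 144: heading 117 -> 261
  REPEAT 2 [
    -- iteration 1/2 --
    FD 7.4: (7.267,5.13) -> (6.109,-2.179) [heading=261, draw]
    RT 144: heading 261 -> 117
    FD 10: (6.109,-2.179) -> (1.57,6.731) [heading=117, draw]
    -- iteration 2/2 --
    FD 7.4: (1.57,6.731) -> (-1.79,13.324) [heading=117, draw]
    RT 144: heading 117 -> 333
    FD 10: (-1.79,13.324) -> (7.12,8.784) [heading=333, draw]
  ]
]
Final: pos=(7.12,8.784), heading=333, 8 segment(s) drawn

Segment lengths:
  seg 1: (5,8) -> (1.64,14.593), length = 7.4
  seg 2: (1.64,14.593) -> (10.551,10.054), length = 10
  seg 3: (10.551,10.054) -> (17.144,6.694), length = 7.4
  seg 4: (17.144,6.694) -> (7.267,5.13), length = 10
  seg 5: (7.267,5.13) -> (6.109,-2.179), length = 7.4
  seg 6: (6.109,-2.179) -> (1.57,6.731), length = 10
  seg 7: (1.57,6.731) -> (-1.79,13.324), length = 7.4
  seg 8: (-1.79,13.324) -> (7.12,8.784), length = 10
Total = 69.6

Answer: 69.6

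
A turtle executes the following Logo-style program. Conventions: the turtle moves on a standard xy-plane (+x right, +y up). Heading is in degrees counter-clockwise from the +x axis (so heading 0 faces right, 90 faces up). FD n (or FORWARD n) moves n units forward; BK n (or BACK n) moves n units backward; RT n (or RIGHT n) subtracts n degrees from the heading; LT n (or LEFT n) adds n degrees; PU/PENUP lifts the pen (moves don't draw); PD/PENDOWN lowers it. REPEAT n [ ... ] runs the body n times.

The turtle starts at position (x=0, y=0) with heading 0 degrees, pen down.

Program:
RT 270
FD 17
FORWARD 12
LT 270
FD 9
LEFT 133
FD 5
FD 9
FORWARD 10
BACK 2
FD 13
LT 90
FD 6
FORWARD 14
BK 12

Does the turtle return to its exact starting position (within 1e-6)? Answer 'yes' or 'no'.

Answer: no

Derivation:
Executing turtle program step by step:
Start: pos=(0,0), heading=0, pen down
RT 270: heading 0 -> 90
FD 17: (0,0) -> (0,17) [heading=90, draw]
FD 12: (0,17) -> (0,29) [heading=90, draw]
LT 270: heading 90 -> 0
FD 9: (0,29) -> (9,29) [heading=0, draw]
LT 133: heading 0 -> 133
FD 5: (9,29) -> (5.59,32.657) [heading=133, draw]
FD 9: (5.59,32.657) -> (-0.548,39.239) [heading=133, draw]
FD 10: (-0.548,39.239) -> (-7.368,46.552) [heading=133, draw]
BK 2: (-7.368,46.552) -> (-6.004,45.09) [heading=133, draw]
FD 13: (-6.004,45.09) -> (-14.87,54.597) [heading=133, draw]
LT 90: heading 133 -> 223
FD 6: (-14.87,54.597) -> (-19.258,50.505) [heading=223, draw]
FD 14: (-19.258,50.505) -> (-29.497,40.957) [heading=223, draw]
BK 12: (-29.497,40.957) -> (-20.721,49.141) [heading=223, draw]
Final: pos=(-20.721,49.141), heading=223, 11 segment(s) drawn

Start position: (0, 0)
Final position: (-20.721, 49.141)
Distance = 53.331; >= 1e-6 -> NOT closed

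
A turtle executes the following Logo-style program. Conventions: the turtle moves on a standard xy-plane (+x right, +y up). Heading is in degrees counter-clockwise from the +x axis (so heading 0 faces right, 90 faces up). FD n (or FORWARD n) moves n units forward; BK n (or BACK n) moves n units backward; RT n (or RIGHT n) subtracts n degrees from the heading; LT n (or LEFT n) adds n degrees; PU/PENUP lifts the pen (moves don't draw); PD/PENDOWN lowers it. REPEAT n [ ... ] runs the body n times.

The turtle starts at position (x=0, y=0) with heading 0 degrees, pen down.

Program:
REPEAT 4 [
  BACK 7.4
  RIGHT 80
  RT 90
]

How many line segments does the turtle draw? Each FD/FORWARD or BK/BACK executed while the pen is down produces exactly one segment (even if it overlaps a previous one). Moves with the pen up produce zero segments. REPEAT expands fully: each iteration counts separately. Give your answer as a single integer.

Answer: 4

Derivation:
Executing turtle program step by step:
Start: pos=(0,0), heading=0, pen down
REPEAT 4 [
  -- iteration 1/4 --
  BK 7.4: (0,0) -> (-7.4,0) [heading=0, draw]
  RT 80: heading 0 -> 280
  RT 90: heading 280 -> 190
  -- iteration 2/4 --
  BK 7.4: (-7.4,0) -> (-0.112,1.285) [heading=190, draw]
  RT 80: heading 190 -> 110
  RT 90: heading 110 -> 20
  -- iteration 3/4 --
  BK 7.4: (-0.112,1.285) -> (-7.066,-1.246) [heading=20, draw]
  RT 80: heading 20 -> 300
  RT 90: heading 300 -> 210
  -- iteration 4/4 --
  BK 7.4: (-7.066,-1.246) -> (-0.658,2.454) [heading=210, draw]
  RT 80: heading 210 -> 130
  RT 90: heading 130 -> 40
]
Final: pos=(-0.658,2.454), heading=40, 4 segment(s) drawn
Segments drawn: 4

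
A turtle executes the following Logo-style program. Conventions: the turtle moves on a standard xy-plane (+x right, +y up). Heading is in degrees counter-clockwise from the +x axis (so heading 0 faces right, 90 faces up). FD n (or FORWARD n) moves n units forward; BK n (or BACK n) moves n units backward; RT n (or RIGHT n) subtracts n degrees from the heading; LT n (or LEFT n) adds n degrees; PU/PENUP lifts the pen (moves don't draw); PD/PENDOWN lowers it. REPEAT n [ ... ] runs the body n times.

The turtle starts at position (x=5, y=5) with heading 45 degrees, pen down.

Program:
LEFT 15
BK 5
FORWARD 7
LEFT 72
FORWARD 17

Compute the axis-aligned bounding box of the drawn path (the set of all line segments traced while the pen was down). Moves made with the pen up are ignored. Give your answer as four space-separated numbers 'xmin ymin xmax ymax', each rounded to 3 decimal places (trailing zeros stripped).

Executing turtle program step by step:
Start: pos=(5,5), heading=45, pen down
LT 15: heading 45 -> 60
BK 5: (5,5) -> (2.5,0.67) [heading=60, draw]
FD 7: (2.5,0.67) -> (6,6.732) [heading=60, draw]
LT 72: heading 60 -> 132
FD 17: (6,6.732) -> (-5.375,19.366) [heading=132, draw]
Final: pos=(-5.375,19.366), heading=132, 3 segment(s) drawn

Segment endpoints: x in {-5.375, 2.5, 5, 6}, y in {0.67, 5, 6.732, 19.366}
xmin=-5.375, ymin=0.67, xmax=6, ymax=19.366

Answer: -5.375 0.67 6 19.366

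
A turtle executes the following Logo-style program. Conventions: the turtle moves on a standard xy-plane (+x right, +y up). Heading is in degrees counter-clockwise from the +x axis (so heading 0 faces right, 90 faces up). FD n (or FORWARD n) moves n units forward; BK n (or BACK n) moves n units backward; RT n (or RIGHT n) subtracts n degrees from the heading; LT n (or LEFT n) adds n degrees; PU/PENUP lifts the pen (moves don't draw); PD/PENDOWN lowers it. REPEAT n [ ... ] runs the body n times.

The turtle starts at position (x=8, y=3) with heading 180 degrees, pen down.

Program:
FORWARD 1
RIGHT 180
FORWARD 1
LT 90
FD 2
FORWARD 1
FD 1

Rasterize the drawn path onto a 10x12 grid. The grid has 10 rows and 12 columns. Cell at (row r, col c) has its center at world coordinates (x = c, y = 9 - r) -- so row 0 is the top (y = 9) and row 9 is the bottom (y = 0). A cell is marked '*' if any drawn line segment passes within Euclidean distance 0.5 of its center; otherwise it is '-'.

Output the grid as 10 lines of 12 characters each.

Answer: ------------
------------
--------*---
--------*---
--------*---
--------*---
-------**---
------------
------------
------------

Derivation:
Segment 0: (8,3) -> (7,3)
Segment 1: (7,3) -> (8,3)
Segment 2: (8,3) -> (8,5)
Segment 3: (8,5) -> (8,6)
Segment 4: (8,6) -> (8,7)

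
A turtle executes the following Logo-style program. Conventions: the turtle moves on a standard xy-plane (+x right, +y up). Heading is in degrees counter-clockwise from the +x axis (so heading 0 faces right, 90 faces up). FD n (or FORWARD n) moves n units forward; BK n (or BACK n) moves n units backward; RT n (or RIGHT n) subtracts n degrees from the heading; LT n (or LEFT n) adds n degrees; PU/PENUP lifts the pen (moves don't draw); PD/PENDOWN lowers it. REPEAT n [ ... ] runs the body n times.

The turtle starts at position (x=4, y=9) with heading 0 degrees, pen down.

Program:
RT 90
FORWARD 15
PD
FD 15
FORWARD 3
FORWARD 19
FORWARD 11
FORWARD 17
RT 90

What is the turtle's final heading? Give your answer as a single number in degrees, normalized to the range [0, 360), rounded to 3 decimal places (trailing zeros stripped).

Executing turtle program step by step:
Start: pos=(4,9), heading=0, pen down
RT 90: heading 0 -> 270
FD 15: (4,9) -> (4,-6) [heading=270, draw]
PD: pen down
FD 15: (4,-6) -> (4,-21) [heading=270, draw]
FD 3: (4,-21) -> (4,-24) [heading=270, draw]
FD 19: (4,-24) -> (4,-43) [heading=270, draw]
FD 11: (4,-43) -> (4,-54) [heading=270, draw]
FD 17: (4,-54) -> (4,-71) [heading=270, draw]
RT 90: heading 270 -> 180
Final: pos=(4,-71), heading=180, 6 segment(s) drawn

Answer: 180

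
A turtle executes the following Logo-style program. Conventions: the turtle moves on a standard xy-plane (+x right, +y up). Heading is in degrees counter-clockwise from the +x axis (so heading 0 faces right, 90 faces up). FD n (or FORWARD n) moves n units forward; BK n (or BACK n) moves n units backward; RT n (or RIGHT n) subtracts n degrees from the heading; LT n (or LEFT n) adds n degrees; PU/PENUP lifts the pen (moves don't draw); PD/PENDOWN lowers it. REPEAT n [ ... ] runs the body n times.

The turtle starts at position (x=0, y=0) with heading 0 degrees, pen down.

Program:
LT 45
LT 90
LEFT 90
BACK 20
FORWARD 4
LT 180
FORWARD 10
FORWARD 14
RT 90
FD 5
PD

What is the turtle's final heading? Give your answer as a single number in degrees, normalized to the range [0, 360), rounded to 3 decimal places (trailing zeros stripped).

Executing turtle program step by step:
Start: pos=(0,0), heading=0, pen down
LT 45: heading 0 -> 45
LT 90: heading 45 -> 135
LT 90: heading 135 -> 225
BK 20: (0,0) -> (14.142,14.142) [heading=225, draw]
FD 4: (14.142,14.142) -> (11.314,11.314) [heading=225, draw]
LT 180: heading 225 -> 45
FD 10: (11.314,11.314) -> (18.385,18.385) [heading=45, draw]
FD 14: (18.385,18.385) -> (28.284,28.284) [heading=45, draw]
RT 90: heading 45 -> 315
FD 5: (28.284,28.284) -> (31.82,24.749) [heading=315, draw]
PD: pen down
Final: pos=(31.82,24.749), heading=315, 5 segment(s) drawn

Answer: 315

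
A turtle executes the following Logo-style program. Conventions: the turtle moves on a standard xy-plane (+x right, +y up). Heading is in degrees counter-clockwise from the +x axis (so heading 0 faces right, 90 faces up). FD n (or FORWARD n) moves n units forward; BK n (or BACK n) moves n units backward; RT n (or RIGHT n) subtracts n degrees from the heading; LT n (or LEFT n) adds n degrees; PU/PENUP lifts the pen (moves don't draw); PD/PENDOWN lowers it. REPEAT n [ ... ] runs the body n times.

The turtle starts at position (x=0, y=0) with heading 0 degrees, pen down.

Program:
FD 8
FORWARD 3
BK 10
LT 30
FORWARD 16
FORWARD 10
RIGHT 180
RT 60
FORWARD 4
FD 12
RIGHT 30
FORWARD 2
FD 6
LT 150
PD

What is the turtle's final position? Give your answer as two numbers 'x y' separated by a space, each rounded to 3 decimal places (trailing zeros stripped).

Executing turtle program step by step:
Start: pos=(0,0), heading=0, pen down
FD 8: (0,0) -> (8,0) [heading=0, draw]
FD 3: (8,0) -> (11,0) [heading=0, draw]
BK 10: (11,0) -> (1,0) [heading=0, draw]
LT 30: heading 0 -> 30
FD 16: (1,0) -> (14.856,8) [heading=30, draw]
FD 10: (14.856,8) -> (23.517,13) [heading=30, draw]
RT 180: heading 30 -> 210
RT 60: heading 210 -> 150
FD 4: (23.517,13) -> (20.053,15) [heading=150, draw]
FD 12: (20.053,15) -> (9.66,21) [heading=150, draw]
RT 30: heading 150 -> 120
FD 2: (9.66,21) -> (8.66,22.732) [heading=120, draw]
FD 6: (8.66,22.732) -> (5.66,27.928) [heading=120, draw]
LT 150: heading 120 -> 270
PD: pen down
Final: pos=(5.66,27.928), heading=270, 9 segment(s) drawn

Answer: 5.66 27.928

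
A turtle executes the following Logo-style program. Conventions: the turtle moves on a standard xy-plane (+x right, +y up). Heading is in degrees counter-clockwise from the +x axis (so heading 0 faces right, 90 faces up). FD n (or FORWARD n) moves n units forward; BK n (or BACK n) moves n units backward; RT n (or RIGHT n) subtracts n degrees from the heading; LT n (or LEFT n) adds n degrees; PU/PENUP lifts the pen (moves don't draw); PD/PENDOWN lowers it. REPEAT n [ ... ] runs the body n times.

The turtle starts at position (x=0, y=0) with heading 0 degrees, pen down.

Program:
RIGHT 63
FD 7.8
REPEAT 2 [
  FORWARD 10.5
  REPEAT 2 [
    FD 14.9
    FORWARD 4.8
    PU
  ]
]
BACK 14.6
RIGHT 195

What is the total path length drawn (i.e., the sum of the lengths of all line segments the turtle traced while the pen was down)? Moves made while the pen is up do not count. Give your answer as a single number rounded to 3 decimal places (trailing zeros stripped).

Answer: 38

Derivation:
Executing turtle program step by step:
Start: pos=(0,0), heading=0, pen down
RT 63: heading 0 -> 297
FD 7.8: (0,0) -> (3.541,-6.95) [heading=297, draw]
REPEAT 2 [
  -- iteration 1/2 --
  FD 10.5: (3.541,-6.95) -> (8.308,-16.305) [heading=297, draw]
  REPEAT 2 [
    -- iteration 1/2 --
    FD 14.9: (8.308,-16.305) -> (15.072,-29.581) [heading=297, draw]
    FD 4.8: (15.072,-29.581) -> (17.252,-33.858) [heading=297, draw]
    PU: pen up
    -- iteration 2/2 --
    FD 14.9: (17.252,-33.858) -> (24.016,-47.134) [heading=297, move]
    FD 4.8: (24.016,-47.134) -> (26.195,-51.411) [heading=297, move]
    PU: pen up
  ]
  -- iteration 2/2 --
  FD 10.5: (26.195,-51.411) -> (30.962,-60.767) [heading=297, move]
  REPEAT 2 [
    -- iteration 1/2 --
    FD 14.9: (30.962,-60.767) -> (37.727,-74.043) [heading=297, move]
    FD 4.8: (37.727,-74.043) -> (39.906,-78.319) [heading=297, move]
    PU: pen up
    -- iteration 2/2 --
    FD 14.9: (39.906,-78.319) -> (46.67,-91.595) [heading=297, move]
    FD 4.8: (46.67,-91.595) -> (48.849,-95.872) [heading=297, move]
    PU: pen up
  ]
]
BK 14.6: (48.849,-95.872) -> (42.221,-82.864) [heading=297, move]
RT 195: heading 297 -> 102
Final: pos=(42.221,-82.864), heading=102, 4 segment(s) drawn

Segment lengths:
  seg 1: (0,0) -> (3.541,-6.95), length = 7.8
  seg 2: (3.541,-6.95) -> (8.308,-16.305), length = 10.5
  seg 3: (8.308,-16.305) -> (15.072,-29.581), length = 14.9
  seg 4: (15.072,-29.581) -> (17.252,-33.858), length = 4.8
Total = 38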